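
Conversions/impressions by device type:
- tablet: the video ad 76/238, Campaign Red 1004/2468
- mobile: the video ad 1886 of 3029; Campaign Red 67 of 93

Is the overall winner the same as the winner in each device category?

No

Tablet: the video ad 76/238 = 31.9%, Campaign Red 1004/2468 = 40.7% → Campaign Red
Mobile: the video ad 1886/3029 = 62.3%, Campaign Red 67/93 = 72.0% → Campaign Red
Overall: the video ad 1962/3267 = 60.1%, Campaign Red 1071/2561 = 41.8% → the video ad
Campaign Red wins each device group but the video ad wins overall — the comparison reverses. Campaign Red's impressions skew toward tablet, which has a lower base rate.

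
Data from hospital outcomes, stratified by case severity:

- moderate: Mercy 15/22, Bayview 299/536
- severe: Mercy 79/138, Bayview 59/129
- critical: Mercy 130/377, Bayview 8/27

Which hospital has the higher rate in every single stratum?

Mercy

Moderate: Mercy 15/22 = 68.2%, Bayview 299/536 = 55.8% → Mercy
Severe: Mercy 79/138 = 57.2%, Bayview 59/129 = 45.7% → Mercy
Critical: Mercy 130/377 = 34.5%, Bayview 8/27 = 29.6% → Mercy
Mercy has the higher rate in all 3 groups.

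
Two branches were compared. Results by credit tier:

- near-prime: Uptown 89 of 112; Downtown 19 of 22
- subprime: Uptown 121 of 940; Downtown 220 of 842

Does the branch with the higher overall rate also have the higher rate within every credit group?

Near-prime: Uptown 89/112 = 79.5%, Downtown 19/22 = 86.4% → Downtown
Subprime: Uptown 121/940 = 12.9%, Downtown 220/842 = 26.1% → Downtown
Overall: Uptown 210/1052 = 20.0%, Downtown 239/864 = 27.7% → Downtown
Downtown wins overall and in every credit group — no reversal.

Yes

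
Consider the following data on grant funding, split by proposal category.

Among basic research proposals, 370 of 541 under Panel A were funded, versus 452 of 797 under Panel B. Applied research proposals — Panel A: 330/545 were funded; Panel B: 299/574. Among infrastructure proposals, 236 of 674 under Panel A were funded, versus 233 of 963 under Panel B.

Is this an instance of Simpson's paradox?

No

Basic research: Panel A 370/541 = 68.4%, Panel B 452/797 = 56.7% → Panel A
Applied research: Panel A 330/545 = 60.6%, Panel B 299/574 = 52.1% → Panel A
Infrastructure: Panel A 236/674 = 35.0%, Panel B 233/963 = 24.2% → Panel A
Overall: Panel A 936/1760 = 53.2%, Panel B 984/2334 = 42.2% → Panel A
Panel A wins overall and in every proposal group — no reversal.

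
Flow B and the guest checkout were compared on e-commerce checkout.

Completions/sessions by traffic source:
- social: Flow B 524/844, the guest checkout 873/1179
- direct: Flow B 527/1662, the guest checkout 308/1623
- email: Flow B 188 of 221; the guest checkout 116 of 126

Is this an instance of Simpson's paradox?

Social: Flow B 524/844 = 62.1%, the guest checkout 873/1179 = 74.0% → the guest checkout
Direct: Flow B 527/1662 = 31.7%, the guest checkout 308/1623 = 19.0% → Flow B
Email: Flow B 188/221 = 85.1%, the guest checkout 116/126 = 92.1% → the guest checkout
Overall: Flow B 1239/2727 = 45.4%, the guest checkout 1297/2928 = 44.3% → Flow B
Neither sweeps: Flow B wins 1 of 3 groups, the guest checkout wins 2. Flow B wins overall but not every group — no Simpson reversal.

No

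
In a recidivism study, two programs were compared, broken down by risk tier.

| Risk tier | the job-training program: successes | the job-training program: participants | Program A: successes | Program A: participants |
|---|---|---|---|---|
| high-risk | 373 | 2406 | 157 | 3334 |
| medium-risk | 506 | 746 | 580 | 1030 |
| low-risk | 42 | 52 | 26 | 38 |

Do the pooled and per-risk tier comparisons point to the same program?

High-risk: the job-training program 373/2406 = 15.5%, Program A 157/3334 = 4.7% → the job-training program
Medium-risk: the job-training program 506/746 = 67.8%, Program A 580/1030 = 56.3% → the job-training program
Low-risk: the job-training program 42/52 = 80.8%, Program A 26/38 = 68.4% → the job-training program
Overall: the job-training program 921/3204 = 28.7%, Program A 763/4402 = 17.3% → the job-training program
The job-training program wins overall and in every risk group — no reversal.

Yes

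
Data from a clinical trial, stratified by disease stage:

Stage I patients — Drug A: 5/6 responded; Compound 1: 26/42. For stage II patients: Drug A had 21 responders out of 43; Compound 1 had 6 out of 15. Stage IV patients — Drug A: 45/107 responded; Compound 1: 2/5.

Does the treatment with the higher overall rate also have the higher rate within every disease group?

No

Stage I: Drug A 5/6 = 83.3%, Compound 1 26/42 = 61.9% → Drug A
Stage II: Drug A 21/43 = 48.8%, Compound 1 6/15 = 40.0% → Drug A
Stage IV: Drug A 45/107 = 42.1%, Compound 1 2/5 = 40.0% → Drug A
Overall: Drug A 71/156 = 45.5%, Compound 1 34/62 = 54.8% → Compound 1
Drug A wins each disease group but Compound 1 wins overall — the comparison reverses. Drug A's patients skew toward stage IV, which has a lower base rate.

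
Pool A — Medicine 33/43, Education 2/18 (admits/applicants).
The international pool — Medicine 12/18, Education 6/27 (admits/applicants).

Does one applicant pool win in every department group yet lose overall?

Medicine: Pool A 33/43 = 76.7%, the international pool 12/18 = 66.7% → Pool A
Education: Pool A 2/18 = 11.1%, the international pool 6/27 = 22.2% → the international pool
Overall: Pool A 35/61 = 57.4%, the international pool 18/45 = 40.0% → Pool A
Neither sweeps: Pool A wins 1 of 2 groups, the international pool wins 1. Pool A wins overall but not every group — no Simpson reversal.

No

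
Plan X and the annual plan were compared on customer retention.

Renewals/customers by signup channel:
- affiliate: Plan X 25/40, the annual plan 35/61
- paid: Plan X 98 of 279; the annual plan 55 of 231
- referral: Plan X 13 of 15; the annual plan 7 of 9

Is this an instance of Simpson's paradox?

No

Affiliate: Plan X 25/40 = 62.5%, the annual plan 35/61 = 57.4% → Plan X
Paid: Plan X 98/279 = 35.1%, the annual plan 55/231 = 23.8% → Plan X
Referral: Plan X 13/15 = 86.7%, the annual plan 7/9 = 77.8% → Plan X
Overall: Plan X 136/334 = 40.7%, the annual plan 97/301 = 32.2% → Plan X
Plan X wins overall and in every signup group — no reversal.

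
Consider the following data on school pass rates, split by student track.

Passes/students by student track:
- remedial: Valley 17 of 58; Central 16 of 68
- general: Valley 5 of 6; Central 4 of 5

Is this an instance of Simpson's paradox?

No

Remedial: Valley 17/58 = 29.3%, Central 16/68 = 23.5% → Valley
General: Valley 5/6 = 83.3%, Central 4/5 = 80.0% → Valley
Overall: Valley 22/64 = 34.4%, Central 20/73 = 27.4% → Valley
Valley wins overall and in every student group — no reversal.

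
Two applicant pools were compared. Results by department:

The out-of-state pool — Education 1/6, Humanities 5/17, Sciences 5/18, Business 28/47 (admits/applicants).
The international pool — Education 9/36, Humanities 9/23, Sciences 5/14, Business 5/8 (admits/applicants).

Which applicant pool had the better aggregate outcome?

Education: the out-of-state pool 1/6 = 16.7%, the international pool 9/36 = 25.0% → the international pool
Humanities: the out-of-state pool 5/17 = 29.4%, the international pool 9/23 = 39.1% → the international pool
Sciences: the out-of-state pool 5/18 = 27.8%, the international pool 5/14 = 35.7% → the international pool
Business: the out-of-state pool 28/47 = 59.6%, the international pool 5/8 = 62.5% → the international pool
Overall: the out-of-state pool 39/88 = 44.3%, the international pool 28/81 = 34.6% → the out-of-state pool
(The international pool wins every department group but the out-of-state pool wins overall — the international pool's applicants skew toward the low-rate Education group.)

the out-of-state pool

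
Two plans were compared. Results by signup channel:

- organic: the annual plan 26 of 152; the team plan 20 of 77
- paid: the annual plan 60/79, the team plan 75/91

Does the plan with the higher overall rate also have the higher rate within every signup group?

Organic: the annual plan 26/152 = 17.1%, the team plan 20/77 = 26.0% → the team plan
Paid: the annual plan 60/79 = 75.9%, the team plan 75/91 = 82.4% → the team plan
Overall: the annual plan 86/231 = 37.2%, the team plan 95/168 = 56.5% → the team plan
The team plan wins overall and in every signup group — no reversal.

Yes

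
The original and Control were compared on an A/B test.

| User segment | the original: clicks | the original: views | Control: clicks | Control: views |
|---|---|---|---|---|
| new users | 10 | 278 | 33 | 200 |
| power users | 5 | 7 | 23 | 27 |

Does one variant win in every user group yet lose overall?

No

New users: the original 10/278 = 3.6%, Control 33/200 = 16.5% → Control
Power users: the original 5/7 = 71.4%, Control 23/27 = 85.2% → Control
Overall: the original 15/285 = 5.3%, Control 56/227 = 24.7% → Control
Control wins overall and in every user group — no reversal.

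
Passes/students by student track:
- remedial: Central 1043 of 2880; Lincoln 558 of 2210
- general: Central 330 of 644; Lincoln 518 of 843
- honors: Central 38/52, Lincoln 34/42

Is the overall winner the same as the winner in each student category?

Remedial: Central 1043/2880 = 36.2%, Lincoln 558/2210 = 25.2% → Central
General: Central 330/644 = 51.2%, Lincoln 518/843 = 61.4% → Lincoln
Honors: Central 38/52 = 73.1%, Lincoln 34/42 = 81.0% → Lincoln
Overall: Central 1411/3576 = 39.5%, Lincoln 1110/3095 = 35.9% → Central
Neither sweeps: Central wins 1 of 3 groups, Lincoln wins 2. Central wins overall but not every group — no Simpson reversal.

No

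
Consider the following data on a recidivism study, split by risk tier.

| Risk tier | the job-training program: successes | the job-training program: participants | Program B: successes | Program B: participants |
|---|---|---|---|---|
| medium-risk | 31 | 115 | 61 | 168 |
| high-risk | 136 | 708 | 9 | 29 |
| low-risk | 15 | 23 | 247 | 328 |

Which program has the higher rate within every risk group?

Medium-risk: the job-training program 31/115 = 27.0%, Program B 61/168 = 36.3% → Program B
High-risk: the job-training program 136/708 = 19.2%, Program B 9/29 = 31.0% → Program B
Low-risk: the job-training program 15/23 = 65.2%, Program B 247/328 = 75.3% → Program B
Program B has the higher rate in all 3 groups.

Program B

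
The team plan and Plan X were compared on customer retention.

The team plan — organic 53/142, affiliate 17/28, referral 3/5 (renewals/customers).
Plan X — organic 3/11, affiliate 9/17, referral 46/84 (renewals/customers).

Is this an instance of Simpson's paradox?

Organic: the team plan 53/142 = 37.3%, Plan X 3/11 = 27.3% → the team plan
Affiliate: the team plan 17/28 = 60.7%, Plan X 9/17 = 52.9% → the team plan
Referral: the team plan 3/5 = 60.0%, Plan X 46/84 = 54.8% → the team plan
Overall: the team plan 73/175 = 41.7%, Plan X 58/112 = 51.8% → Plan X
The team plan wins each signup group but Plan X wins overall — the comparison reverses. The team plan's customers skew toward organic, which has a lower base rate.

Yes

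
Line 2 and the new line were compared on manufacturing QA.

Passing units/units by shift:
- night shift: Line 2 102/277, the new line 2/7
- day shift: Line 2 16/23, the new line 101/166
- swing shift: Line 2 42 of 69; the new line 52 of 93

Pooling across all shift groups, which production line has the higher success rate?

Night shift: Line 2 102/277 = 36.8%, the new line 2/7 = 28.6% → Line 2
Day shift: Line 2 16/23 = 69.6%, the new line 101/166 = 60.8% → Line 2
Swing shift: Line 2 42/69 = 60.9%, the new line 52/93 = 55.9% → Line 2
Overall: Line 2 160/369 = 43.4%, the new line 155/266 = 58.3% → the new line
(Line 2 wins every shift group but the new line wins overall — Line 2's units skew toward the low-rate night shift group.)

the new line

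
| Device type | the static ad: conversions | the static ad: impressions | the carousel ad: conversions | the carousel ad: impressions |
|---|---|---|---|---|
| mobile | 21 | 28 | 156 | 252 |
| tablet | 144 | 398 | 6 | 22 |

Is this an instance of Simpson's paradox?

Yes

Mobile: the static ad 21/28 = 75.0%, the carousel ad 156/252 = 61.9% → the static ad
Tablet: the static ad 144/398 = 36.2%, the carousel ad 6/22 = 27.3% → the static ad
Overall: the static ad 165/426 = 38.7%, the carousel ad 162/274 = 59.1% → the carousel ad
The static ad wins each device group but the carousel ad wins overall — the comparison reverses. The static ad's impressions skew toward tablet, which has a lower base rate.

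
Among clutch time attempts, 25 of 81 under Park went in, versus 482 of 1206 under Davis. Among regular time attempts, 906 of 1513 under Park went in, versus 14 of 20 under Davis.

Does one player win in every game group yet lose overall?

Clutch time: Park 25/81 = 30.9%, Davis 482/1206 = 40.0% → Davis
Regular time: Park 906/1513 = 59.9%, Davis 14/20 = 70.0% → Davis
Overall: Park 931/1594 = 58.4%, Davis 496/1226 = 40.5% → Park
Davis wins each game group but Park wins overall — the comparison reverses. Davis's attempts skew toward clutch time, which has a lower base rate.

Yes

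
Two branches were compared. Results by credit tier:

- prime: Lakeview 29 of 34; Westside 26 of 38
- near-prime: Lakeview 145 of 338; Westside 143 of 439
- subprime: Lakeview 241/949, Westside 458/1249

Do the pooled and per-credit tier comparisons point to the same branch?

Prime: Lakeview 29/34 = 85.3%, Westside 26/38 = 68.4% → Lakeview
Near-prime: Lakeview 145/338 = 42.9%, Westside 143/439 = 32.6% → Lakeview
Subprime: Lakeview 241/949 = 25.4%, Westside 458/1249 = 36.7% → Westside
Overall: Lakeview 415/1321 = 31.4%, Westside 627/1726 = 36.3% → Westside
Neither sweeps: Lakeview wins 2 of 3 groups, Westside wins 1. Westside wins overall but not every group — no Simpson reversal.

No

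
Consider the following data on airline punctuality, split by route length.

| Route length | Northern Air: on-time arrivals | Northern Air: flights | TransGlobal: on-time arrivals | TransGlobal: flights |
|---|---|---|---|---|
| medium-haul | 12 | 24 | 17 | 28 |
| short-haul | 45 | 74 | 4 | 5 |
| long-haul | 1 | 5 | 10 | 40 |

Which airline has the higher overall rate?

Medium-haul: Northern Air 12/24 = 50.0%, TransGlobal 17/28 = 60.7% → TransGlobal
Short-haul: Northern Air 45/74 = 60.8%, TransGlobal 4/5 = 80.0% → TransGlobal
Long-haul: Northern Air 1/5 = 20.0%, TransGlobal 10/40 = 25.0% → TransGlobal
Overall: Northern Air 58/103 = 56.3%, TransGlobal 31/73 = 42.5% → Northern Air
(TransGlobal wins every route group but Northern Air wins overall — TransGlobal's flights skew toward the low-rate long-haul group.)

Northern Air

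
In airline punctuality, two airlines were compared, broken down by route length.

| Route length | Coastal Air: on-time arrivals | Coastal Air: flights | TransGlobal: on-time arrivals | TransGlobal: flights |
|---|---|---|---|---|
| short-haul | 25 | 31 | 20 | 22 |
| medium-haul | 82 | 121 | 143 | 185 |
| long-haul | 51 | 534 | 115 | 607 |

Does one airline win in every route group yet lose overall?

No

Short-haul: Coastal Air 25/31 = 80.6%, TransGlobal 20/22 = 90.9% → TransGlobal
Medium-haul: Coastal Air 82/121 = 67.8%, TransGlobal 143/185 = 77.3% → TransGlobal
Long-haul: Coastal Air 51/534 = 9.6%, TransGlobal 115/607 = 18.9% → TransGlobal
Overall: Coastal Air 158/686 = 23.0%, TransGlobal 278/814 = 34.2% → TransGlobal
TransGlobal wins overall and in every route group — no reversal.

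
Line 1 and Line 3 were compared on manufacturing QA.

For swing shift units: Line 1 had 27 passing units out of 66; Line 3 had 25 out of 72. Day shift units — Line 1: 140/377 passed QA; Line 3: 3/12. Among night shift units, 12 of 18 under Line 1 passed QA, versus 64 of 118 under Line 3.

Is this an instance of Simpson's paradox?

Yes

Swing shift: Line 1 27/66 = 40.9%, Line 3 25/72 = 34.7% → Line 1
Day shift: Line 1 140/377 = 37.1%, Line 3 3/12 = 25.0% → Line 1
Night shift: Line 1 12/18 = 66.7%, Line 3 64/118 = 54.2% → Line 1
Overall: Line 1 179/461 = 38.8%, Line 3 92/202 = 45.5% → Line 3
Line 1 wins each shift group but Line 3 wins overall — the comparison reverses. Line 1's units skew toward day shift, which has a lower base rate.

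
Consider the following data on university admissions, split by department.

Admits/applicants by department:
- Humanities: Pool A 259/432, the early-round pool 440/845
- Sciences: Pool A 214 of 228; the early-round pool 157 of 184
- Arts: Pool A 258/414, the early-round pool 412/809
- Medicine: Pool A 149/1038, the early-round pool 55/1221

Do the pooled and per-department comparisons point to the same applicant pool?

Yes

Humanities: Pool A 259/432 = 60.0%, the early-round pool 440/845 = 52.1% → Pool A
Sciences: Pool A 214/228 = 93.9%, the early-round pool 157/184 = 85.3% → Pool A
Arts: Pool A 258/414 = 62.3%, the early-round pool 412/809 = 50.9% → Pool A
Medicine: Pool A 149/1038 = 14.4%, the early-round pool 55/1221 = 4.5% → Pool A
Overall: Pool A 880/2112 = 41.7%, the early-round pool 1064/3059 = 34.8% → Pool A
Pool A wins overall and in every department group — no reversal.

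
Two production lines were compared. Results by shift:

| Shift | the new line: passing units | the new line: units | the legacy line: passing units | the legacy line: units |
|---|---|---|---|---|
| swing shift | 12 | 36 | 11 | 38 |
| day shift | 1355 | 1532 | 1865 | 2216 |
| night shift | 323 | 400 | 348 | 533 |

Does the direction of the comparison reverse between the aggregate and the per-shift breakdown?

No

Swing shift: the new line 12/36 = 33.3%, the legacy line 11/38 = 28.9% → the new line
Day shift: the new line 1355/1532 = 88.4%, the legacy line 1865/2216 = 84.2% → the new line
Night shift: the new line 323/400 = 80.8%, the legacy line 348/533 = 65.3% → the new line
Overall: the new line 1690/1968 = 85.9%, the legacy line 2224/2787 = 79.8% → the new line
The new line wins overall and in every shift group — no reversal.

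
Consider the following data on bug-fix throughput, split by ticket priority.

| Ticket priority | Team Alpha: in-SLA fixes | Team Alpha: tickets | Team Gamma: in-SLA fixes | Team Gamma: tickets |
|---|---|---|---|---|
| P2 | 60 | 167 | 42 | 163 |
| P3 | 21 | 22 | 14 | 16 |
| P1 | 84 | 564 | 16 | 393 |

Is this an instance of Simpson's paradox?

No

P2: Team Alpha 60/167 = 35.9%, Team Gamma 42/163 = 25.8% → Team Alpha
P3: Team Alpha 21/22 = 95.5%, Team Gamma 14/16 = 87.5% → Team Alpha
P1: Team Alpha 84/564 = 14.9%, Team Gamma 16/393 = 4.1% → Team Alpha
Overall: Team Alpha 165/753 = 21.9%, Team Gamma 72/572 = 12.6% → Team Alpha
Team Alpha wins overall and in every ticket group — no reversal.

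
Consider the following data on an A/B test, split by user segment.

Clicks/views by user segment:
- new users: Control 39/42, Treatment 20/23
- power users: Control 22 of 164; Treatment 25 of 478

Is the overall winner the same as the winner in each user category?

Yes

New users: Control 39/42 = 92.9%, Treatment 20/23 = 87.0% → Control
Power users: Control 22/164 = 13.4%, Treatment 25/478 = 5.2% → Control
Overall: Control 61/206 = 29.6%, Treatment 45/501 = 9.0% → Control
Control wins overall and in every user group — no reversal.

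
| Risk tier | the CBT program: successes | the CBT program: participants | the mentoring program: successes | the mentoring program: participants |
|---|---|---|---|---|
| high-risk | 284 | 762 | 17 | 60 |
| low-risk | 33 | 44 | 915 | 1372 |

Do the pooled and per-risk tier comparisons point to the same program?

No

High-risk: the CBT program 284/762 = 37.3%, the mentoring program 17/60 = 28.3% → the CBT program
Low-risk: the CBT program 33/44 = 75.0%, the mentoring program 915/1372 = 66.7% → the CBT program
Overall: the CBT program 317/806 = 39.3%, the mentoring program 932/1432 = 65.1% → the mentoring program
The CBT program wins each risk group but the mentoring program wins overall — the comparison reverses. The CBT program's participants skew toward high-risk, which has a lower base rate.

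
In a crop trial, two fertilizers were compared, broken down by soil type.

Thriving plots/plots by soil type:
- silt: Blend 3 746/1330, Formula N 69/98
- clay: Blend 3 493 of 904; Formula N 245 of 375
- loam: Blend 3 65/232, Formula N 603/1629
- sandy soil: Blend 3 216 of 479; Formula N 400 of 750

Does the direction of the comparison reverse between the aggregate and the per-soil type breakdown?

Yes

Silt: Blend 3 746/1330 = 56.1%, Formula N 69/98 = 70.4% → Formula N
Clay: Blend 3 493/904 = 54.5%, Formula N 245/375 = 65.3% → Formula N
Loam: Blend 3 65/232 = 28.0%, Formula N 603/1629 = 37.0% → Formula N
Sandy soil: Blend 3 216/479 = 45.1%, Formula N 400/750 = 53.3% → Formula N
Overall: Blend 3 1520/2945 = 51.6%, Formula N 1317/2852 = 46.2% → Blend 3
Formula N wins each soil group but Blend 3 wins overall — the comparison reverses. Formula N's plots skew toward loam, which has a lower base rate.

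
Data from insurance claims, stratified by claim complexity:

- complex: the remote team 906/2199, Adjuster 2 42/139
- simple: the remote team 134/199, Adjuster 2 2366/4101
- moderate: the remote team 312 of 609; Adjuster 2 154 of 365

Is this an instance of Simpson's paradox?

Yes

Complex: the remote team 906/2199 = 41.2%, Adjuster 2 42/139 = 30.2% → the remote team
Simple: the remote team 134/199 = 67.3%, Adjuster 2 2366/4101 = 57.7% → the remote team
Moderate: the remote team 312/609 = 51.2%, Adjuster 2 154/365 = 42.2% → the remote team
Overall: the remote team 1352/3007 = 45.0%, Adjuster 2 2562/4605 = 55.6% → Adjuster 2
The remote team wins each claim group but Adjuster 2 wins overall — the comparison reverses. The remote team's claims skew toward complex, which has a lower base rate.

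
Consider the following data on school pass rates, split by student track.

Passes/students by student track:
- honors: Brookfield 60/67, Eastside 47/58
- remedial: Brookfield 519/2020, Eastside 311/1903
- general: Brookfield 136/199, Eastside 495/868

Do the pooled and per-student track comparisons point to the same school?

Honors: Brookfield 60/67 = 89.6%, Eastside 47/58 = 81.0% → Brookfield
Remedial: Brookfield 519/2020 = 25.7%, Eastside 311/1903 = 16.3% → Brookfield
General: Brookfield 136/199 = 68.3%, Eastside 495/868 = 57.0% → Brookfield
Overall: Brookfield 715/2286 = 31.3%, Eastside 853/2829 = 30.2% → Brookfield
Brookfield wins overall and in every student group — no reversal.

Yes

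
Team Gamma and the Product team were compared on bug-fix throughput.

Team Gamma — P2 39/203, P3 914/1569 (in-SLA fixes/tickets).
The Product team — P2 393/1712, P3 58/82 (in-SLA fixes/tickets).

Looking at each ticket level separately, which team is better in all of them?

the Product team

P2: Team Gamma 39/203 = 19.2%, the Product team 393/1712 = 23.0% → the Product team
P3: Team Gamma 914/1569 = 58.3%, the Product team 58/82 = 70.7% → the Product team
The Product team has the higher rate in both groups.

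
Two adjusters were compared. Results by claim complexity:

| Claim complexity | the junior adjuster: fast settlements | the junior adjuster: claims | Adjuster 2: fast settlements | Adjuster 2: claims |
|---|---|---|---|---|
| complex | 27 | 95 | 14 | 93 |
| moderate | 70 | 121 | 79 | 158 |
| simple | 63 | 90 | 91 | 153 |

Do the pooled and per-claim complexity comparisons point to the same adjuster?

Yes

Complex: the junior adjuster 27/95 = 28.4%, Adjuster 2 14/93 = 15.1% → the junior adjuster
Moderate: the junior adjuster 70/121 = 57.9%, Adjuster 2 79/158 = 50.0% → the junior adjuster
Simple: the junior adjuster 63/90 = 70.0%, Adjuster 2 91/153 = 59.5% → the junior adjuster
Overall: the junior adjuster 160/306 = 52.3%, Adjuster 2 184/404 = 45.5% → the junior adjuster
The junior adjuster wins overall and in every claim group — no reversal.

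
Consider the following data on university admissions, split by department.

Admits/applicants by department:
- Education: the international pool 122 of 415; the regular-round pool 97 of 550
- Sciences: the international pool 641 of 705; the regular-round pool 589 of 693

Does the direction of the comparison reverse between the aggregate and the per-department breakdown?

No

Education: the international pool 122/415 = 29.4%, the regular-round pool 97/550 = 17.6% → the international pool
Sciences: the international pool 641/705 = 90.9%, the regular-round pool 589/693 = 85.0% → the international pool
Overall: the international pool 763/1120 = 68.1%, the regular-round pool 686/1243 = 55.2% → the international pool
The international pool wins overall and in every department group — no reversal.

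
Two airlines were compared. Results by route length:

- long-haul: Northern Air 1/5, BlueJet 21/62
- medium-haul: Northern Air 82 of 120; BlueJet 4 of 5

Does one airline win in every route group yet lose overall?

Long-haul: Northern Air 1/5 = 20.0%, BlueJet 21/62 = 33.9% → BlueJet
Medium-haul: Northern Air 82/120 = 68.3%, BlueJet 4/5 = 80.0% → BlueJet
Overall: Northern Air 83/125 = 66.4%, BlueJet 25/67 = 37.3% → Northern Air
BlueJet wins each route group but Northern Air wins overall — the comparison reverses. BlueJet's flights skew toward long-haul, which has a lower base rate.

Yes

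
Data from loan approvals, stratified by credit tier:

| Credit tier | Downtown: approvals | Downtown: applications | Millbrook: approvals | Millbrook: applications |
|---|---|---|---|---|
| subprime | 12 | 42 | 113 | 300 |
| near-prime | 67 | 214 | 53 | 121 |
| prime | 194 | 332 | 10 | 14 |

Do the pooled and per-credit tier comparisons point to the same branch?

Subprime: Downtown 12/42 = 28.6%, Millbrook 113/300 = 37.7% → Millbrook
Near-prime: Downtown 67/214 = 31.3%, Millbrook 53/121 = 43.8% → Millbrook
Prime: Downtown 194/332 = 58.4%, Millbrook 10/14 = 71.4% → Millbrook
Overall: Downtown 273/588 = 46.4%, Millbrook 176/435 = 40.5% → Downtown
Millbrook wins each credit group but Downtown wins overall — the comparison reverses. Millbrook's applications skew toward subprime, which has a lower base rate.

No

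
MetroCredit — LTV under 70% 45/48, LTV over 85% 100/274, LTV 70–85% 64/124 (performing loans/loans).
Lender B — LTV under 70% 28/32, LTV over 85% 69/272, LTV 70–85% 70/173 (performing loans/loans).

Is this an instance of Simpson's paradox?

LTV under 70%: MetroCredit 45/48 = 93.8%, Lender B 28/32 = 87.5% → MetroCredit
LTV over 85%: MetroCredit 100/274 = 36.5%, Lender B 69/272 = 25.4% → MetroCredit
LTV 70–85%: MetroCredit 64/124 = 51.6%, Lender B 70/173 = 40.5% → MetroCredit
Overall: MetroCredit 209/446 = 46.9%, Lender B 167/477 = 35.0% → MetroCredit
MetroCredit wins overall and in every loan-to-value group — no reversal.

No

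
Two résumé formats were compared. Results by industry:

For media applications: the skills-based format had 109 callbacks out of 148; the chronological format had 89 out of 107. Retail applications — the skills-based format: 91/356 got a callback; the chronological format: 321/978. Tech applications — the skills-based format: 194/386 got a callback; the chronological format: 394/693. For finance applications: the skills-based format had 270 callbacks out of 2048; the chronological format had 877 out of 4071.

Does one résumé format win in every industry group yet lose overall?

Media: the skills-based format 109/148 = 73.6%, the chronological format 89/107 = 83.2% → the chronological format
Retail: the skills-based format 91/356 = 25.6%, the chronological format 321/978 = 32.8% → the chronological format
Tech: the skills-based format 194/386 = 50.3%, the chronological format 394/693 = 56.9% → the chronological format
Finance: the skills-based format 270/2048 = 13.2%, the chronological format 877/4071 = 21.5% → the chronological format
Overall: the skills-based format 664/2938 = 22.6%, the chronological format 1681/5849 = 28.7% → the chronological format
The chronological format wins overall and in every industry group — no reversal.

No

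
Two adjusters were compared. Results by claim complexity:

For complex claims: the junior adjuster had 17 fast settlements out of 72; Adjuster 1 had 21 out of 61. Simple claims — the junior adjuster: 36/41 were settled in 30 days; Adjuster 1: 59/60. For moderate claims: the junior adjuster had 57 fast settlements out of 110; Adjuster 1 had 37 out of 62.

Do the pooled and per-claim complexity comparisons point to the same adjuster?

Yes

Complex: the junior adjuster 17/72 = 23.6%, Adjuster 1 21/61 = 34.4% → Adjuster 1
Simple: the junior adjuster 36/41 = 87.8%, Adjuster 1 59/60 = 98.3% → Adjuster 1
Moderate: the junior adjuster 57/110 = 51.8%, Adjuster 1 37/62 = 59.7% → Adjuster 1
Overall: the junior adjuster 110/223 = 49.3%, Adjuster 1 117/183 = 63.9% → Adjuster 1
Adjuster 1 wins overall and in every claim group — no reversal.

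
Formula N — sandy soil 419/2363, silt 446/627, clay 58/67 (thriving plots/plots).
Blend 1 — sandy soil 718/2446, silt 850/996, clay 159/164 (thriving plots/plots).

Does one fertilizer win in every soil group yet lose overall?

No

Sandy soil: Formula N 419/2363 = 17.7%, Blend 1 718/2446 = 29.4% → Blend 1
Silt: Formula N 446/627 = 71.1%, Blend 1 850/996 = 85.3% → Blend 1
Clay: Formula N 58/67 = 86.6%, Blend 1 159/164 = 97.0% → Blend 1
Overall: Formula N 923/3057 = 30.2%, Blend 1 1727/3606 = 47.9% → Blend 1
Blend 1 wins overall and in every soil group — no reversal.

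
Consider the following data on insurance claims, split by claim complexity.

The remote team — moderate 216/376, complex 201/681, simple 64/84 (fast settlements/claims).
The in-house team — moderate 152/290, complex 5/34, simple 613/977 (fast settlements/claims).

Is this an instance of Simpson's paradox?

Yes

Moderate: the remote team 216/376 = 57.4%, the in-house team 152/290 = 52.4% → the remote team
Complex: the remote team 201/681 = 29.5%, the in-house team 5/34 = 14.7% → the remote team
Simple: the remote team 64/84 = 76.2%, the in-house team 613/977 = 62.7% → the remote team
Overall: the remote team 481/1141 = 42.2%, the in-house team 770/1301 = 59.2% → the in-house team
The remote team wins each claim group but the in-house team wins overall — the comparison reverses. The remote team's claims skew toward complex, which has a lower base rate.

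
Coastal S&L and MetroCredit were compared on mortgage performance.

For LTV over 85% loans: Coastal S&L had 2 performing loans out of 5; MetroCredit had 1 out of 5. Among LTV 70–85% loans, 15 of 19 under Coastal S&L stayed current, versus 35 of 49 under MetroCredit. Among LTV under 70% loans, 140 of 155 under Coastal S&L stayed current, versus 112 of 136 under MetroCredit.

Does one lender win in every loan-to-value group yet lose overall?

No

LTV over 85%: Coastal S&L 2/5 = 40.0%, MetroCredit 1/5 = 20.0% → Coastal S&L
LTV 70–85%: Coastal S&L 15/19 = 78.9%, MetroCredit 35/49 = 71.4% → Coastal S&L
LTV under 70%: Coastal S&L 140/155 = 90.3%, MetroCredit 112/136 = 82.4% → Coastal S&L
Overall: Coastal S&L 157/179 = 87.7%, MetroCredit 148/190 = 77.9% → Coastal S&L
Coastal S&L wins overall and in every loan-to-value group — no reversal.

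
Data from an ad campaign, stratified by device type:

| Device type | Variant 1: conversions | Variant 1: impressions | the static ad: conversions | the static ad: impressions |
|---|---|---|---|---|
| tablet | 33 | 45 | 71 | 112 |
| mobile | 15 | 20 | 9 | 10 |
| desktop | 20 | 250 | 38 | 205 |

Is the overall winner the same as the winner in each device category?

No

Tablet: Variant 1 33/45 = 73.3%, the static ad 71/112 = 63.4% → Variant 1
Mobile: Variant 1 15/20 = 75.0%, the static ad 9/10 = 90.0% → the static ad
Desktop: Variant 1 20/250 = 8.0%, the static ad 38/205 = 18.5% → the static ad
Overall: Variant 1 68/315 = 21.6%, the static ad 118/327 = 36.1% → the static ad
Neither sweeps: Variant 1 wins 1 of 3 groups, the static ad wins 2. The static ad wins overall but not every group — no Simpson reversal.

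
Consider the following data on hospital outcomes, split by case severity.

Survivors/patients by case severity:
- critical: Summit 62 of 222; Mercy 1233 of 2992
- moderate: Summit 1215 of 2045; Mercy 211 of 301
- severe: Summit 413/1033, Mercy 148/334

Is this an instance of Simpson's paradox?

Yes

Critical: Summit 62/222 = 27.9%, Mercy 1233/2992 = 41.2% → Mercy
Moderate: Summit 1215/2045 = 59.4%, Mercy 211/301 = 70.1% → Mercy
Severe: Summit 413/1033 = 40.0%, Mercy 148/334 = 44.3% → Mercy
Overall: Summit 1690/3300 = 51.2%, Mercy 1592/3627 = 43.9% → Summit
Mercy wins each case group but Summit wins overall — the comparison reverses. Mercy's patients skew toward critical, which has a lower base rate.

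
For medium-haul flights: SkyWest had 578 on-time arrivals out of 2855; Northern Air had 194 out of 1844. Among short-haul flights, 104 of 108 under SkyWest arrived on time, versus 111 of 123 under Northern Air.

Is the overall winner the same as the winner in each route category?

Medium-haul: SkyWest 578/2855 = 20.2%, Northern Air 194/1844 = 10.5% → SkyWest
Short-haul: SkyWest 104/108 = 96.3%, Northern Air 111/123 = 90.2% → SkyWest
Overall: SkyWest 682/2963 = 23.0%, Northern Air 305/1967 = 15.5% → SkyWest
SkyWest wins overall and in every route group — no reversal.

Yes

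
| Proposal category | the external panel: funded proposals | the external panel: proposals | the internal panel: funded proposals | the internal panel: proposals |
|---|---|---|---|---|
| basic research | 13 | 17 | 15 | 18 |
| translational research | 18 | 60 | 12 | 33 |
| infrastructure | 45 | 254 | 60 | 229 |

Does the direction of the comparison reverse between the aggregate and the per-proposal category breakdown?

No

Basic research: the external panel 13/17 = 76.5%, the internal panel 15/18 = 83.3% → the internal panel
Translational research: the external panel 18/60 = 30.0%, the internal panel 12/33 = 36.4% → the internal panel
Infrastructure: the external panel 45/254 = 17.7%, the internal panel 60/229 = 26.2% → the internal panel
Overall: the external panel 76/331 = 23.0%, the internal panel 87/280 = 31.1% → the internal panel
The internal panel wins overall and in every proposal group — no reversal.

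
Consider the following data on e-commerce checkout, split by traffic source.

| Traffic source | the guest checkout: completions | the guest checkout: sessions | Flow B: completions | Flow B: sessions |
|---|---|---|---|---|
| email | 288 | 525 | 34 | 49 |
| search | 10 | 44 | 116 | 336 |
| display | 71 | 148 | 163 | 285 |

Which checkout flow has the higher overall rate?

Email: the guest checkout 288/525 = 54.9%, Flow B 34/49 = 69.4% → Flow B
Search: the guest checkout 10/44 = 22.7%, Flow B 116/336 = 34.5% → Flow B
Display: the guest checkout 71/148 = 48.0%, Flow B 163/285 = 57.2% → Flow B
Overall: the guest checkout 369/717 = 51.5%, Flow B 313/670 = 46.7% → the guest checkout
(Flow B wins every traffic group but the guest checkout wins overall — Flow B's sessions skew toward the low-rate search group.)

the guest checkout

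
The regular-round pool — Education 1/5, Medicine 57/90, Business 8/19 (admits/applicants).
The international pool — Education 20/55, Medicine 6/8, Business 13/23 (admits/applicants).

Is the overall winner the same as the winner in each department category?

Education: the regular-round pool 1/5 = 20.0%, the international pool 20/55 = 36.4% → the international pool
Medicine: the regular-round pool 57/90 = 63.3%, the international pool 6/8 = 75.0% → the international pool
Business: the regular-round pool 8/19 = 42.1%, the international pool 13/23 = 56.5% → the international pool
Overall: the regular-round pool 66/114 = 57.9%, the international pool 39/86 = 45.3% → the regular-round pool
The international pool wins each department group but the regular-round pool wins overall — the comparison reverses. The international pool's applicants skew toward Education, which has a lower base rate.

No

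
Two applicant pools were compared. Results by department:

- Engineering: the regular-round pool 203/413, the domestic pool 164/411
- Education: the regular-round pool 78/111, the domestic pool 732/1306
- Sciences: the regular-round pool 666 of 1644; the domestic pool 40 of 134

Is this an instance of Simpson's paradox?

Engineering: the regular-round pool 203/413 = 49.2%, the domestic pool 164/411 = 39.9% → the regular-round pool
Education: the regular-round pool 78/111 = 70.3%, the domestic pool 732/1306 = 56.0% → the regular-round pool
Sciences: the regular-round pool 666/1644 = 40.5%, the domestic pool 40/134 = 29.9% → the regular-round pool
Overall: the regular-round pool 947/2168 = 43.7%, the domestic pool 936/1851 = 50.6% → the domestic pool
The regular-round pool wins each department group but the domestic pool wins overall — the comparison reverses. The regular-round pool's applicants skew toward Sciences, which has a lower base rate.

Yes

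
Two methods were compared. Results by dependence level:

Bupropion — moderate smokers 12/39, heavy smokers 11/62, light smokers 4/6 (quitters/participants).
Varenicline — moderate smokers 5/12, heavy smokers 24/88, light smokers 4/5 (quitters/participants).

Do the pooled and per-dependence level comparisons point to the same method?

Yes

Moderate smokers: bupropion 12/39 = 30.8%, varenicline 5/12 = 41.7% → varenicline
Heavy smokers: bupropion 11/62 = 17.7%, varenicline 24/88 = 27.3% → varenicline
Light smokers: bupropion 4/6 = 66.7%, varenicline 4/5 = 80.0% → varenicline
Overall: bupropion 27/107 = 25.2%, varenicline 33/105 = 31.4% → varenicline
Varenicline wins overall and in every dependence group — no reversal.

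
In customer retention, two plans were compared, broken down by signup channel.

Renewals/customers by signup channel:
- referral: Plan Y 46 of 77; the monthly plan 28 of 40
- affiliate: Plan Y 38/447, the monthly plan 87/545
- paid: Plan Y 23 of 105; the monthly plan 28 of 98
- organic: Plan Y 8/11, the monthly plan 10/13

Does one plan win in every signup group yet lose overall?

Referral: Plan Y 46/77 = 59.7%, the monthly plan 28/40 = 70.0% → the monthly plan
Affiliate: Plan Y 38/447 = 8.5%, the monthly plan 87/545 = 16.0% → the monthly plan
Paid: Plan Y 23/105 = 21.9%, the monthly plan 28/98 = 28.6% → the monthly plan
Organic: Plan Y 8/11 = 72.7%, the monthly plan 10/13 = 76.9% → the monthly plan
Overall: Plan Y 115/640 = 18.0%, the monthly plan 153/696 = 22.0% → the monthly plan
The monthly plan wins overall and in every signup group — no reversal.

No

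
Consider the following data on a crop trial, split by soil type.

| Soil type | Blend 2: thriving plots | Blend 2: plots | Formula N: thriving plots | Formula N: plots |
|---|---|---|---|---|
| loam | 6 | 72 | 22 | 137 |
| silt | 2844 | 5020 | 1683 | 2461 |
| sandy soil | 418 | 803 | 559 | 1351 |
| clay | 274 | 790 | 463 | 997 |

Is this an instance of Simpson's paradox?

No

Loam: Blend 2 6/72 = 8.3%, Formula N 22/137 = 16.1% → Formula N
Silt: Blend 2 2844/5020 = 56.7%, Formula N 1683/2461 = 68.4% → Formula N
Sandy soil: Blend 2 418/803 = 52.1%, Formula N 559/1351 = 41.4% → Blend 2
Clay: Blend 2 274/790 = 34.7%, Formula N 463/997 = 46.4% → Formula N
Overall: Blend 2 3542/6685 = 53.0%, Formula N 2727/4946 = 55.1% → Formula N
Neither sweeps: Blend 2 wins 1 of 4 groups, Formula N wins 3. Formula N wins overall but not every group — no Simpson reversal.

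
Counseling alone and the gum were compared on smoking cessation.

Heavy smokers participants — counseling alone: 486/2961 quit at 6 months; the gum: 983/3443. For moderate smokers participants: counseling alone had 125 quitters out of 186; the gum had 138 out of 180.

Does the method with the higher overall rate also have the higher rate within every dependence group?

Heavy smokers: counseling alone 486/2961 = 16.4%, the gum 983/3443 = 28.6% → the gum
Moderate smokers: counseling alone 125/186 = 67.2%, the gum 138/180 = 76.7% → the gum
Overall: counseling alone 611/3147 = 19.4%, the gum 1121/3623 = 30.9% → the gum
The gum wins overall and in every dependence group — no reversal.

Yes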